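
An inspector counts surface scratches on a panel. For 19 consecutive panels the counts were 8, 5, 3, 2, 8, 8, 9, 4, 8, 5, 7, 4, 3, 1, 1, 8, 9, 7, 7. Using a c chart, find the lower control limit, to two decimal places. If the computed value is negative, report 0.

0.00

c̄ = (8 + 5 + 3 + 2 + 8 + 8 + 9 + 4 + 8 + 5 + 7 + 4 + 3 + 1 + 1 + 8 + 9 + 7 + 7) / 19 = 107 / 19 = 5.6316
LCL = c̄ − 3√c̄ = 5.6316 − 3 × 2.3731 = -1.4877 → 0 (cannot be negative)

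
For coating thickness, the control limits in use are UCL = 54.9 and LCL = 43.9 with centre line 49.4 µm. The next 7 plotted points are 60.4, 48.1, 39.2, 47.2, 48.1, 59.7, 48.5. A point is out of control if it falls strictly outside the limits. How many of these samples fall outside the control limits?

3

Compare each point to [43.9, 54.9]: sample 1 = 60.4 > UCL; sample 3 = 39.2 < LCL; sample 6 = 59.7 > UCL.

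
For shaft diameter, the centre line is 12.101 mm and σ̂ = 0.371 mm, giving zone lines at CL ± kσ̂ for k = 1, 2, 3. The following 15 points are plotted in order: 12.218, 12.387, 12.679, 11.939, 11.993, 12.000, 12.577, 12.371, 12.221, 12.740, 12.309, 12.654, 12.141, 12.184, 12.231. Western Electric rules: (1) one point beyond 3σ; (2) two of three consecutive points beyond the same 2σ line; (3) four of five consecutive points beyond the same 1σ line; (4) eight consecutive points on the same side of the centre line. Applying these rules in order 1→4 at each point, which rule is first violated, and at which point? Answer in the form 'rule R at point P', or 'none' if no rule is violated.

Zone of each point (C = within 1σ̂, B = 1σ̂–2σ̂, A = 2σ̂–3σ̂, * = beyond 3σ̂; sign = side of CL): 1:+C, 2:+C, 3:+B, 4:-C, 5:-C, 6:-C, 7:+B, 8:+C, 9:+C, 10:+B, 11:+C, 12:+B, 13:+C, 14:+C, 15:+C
Rule 4 (eight consecutive points on the same side of the centre line) is satisfied at point 14.

rule 4 at point 14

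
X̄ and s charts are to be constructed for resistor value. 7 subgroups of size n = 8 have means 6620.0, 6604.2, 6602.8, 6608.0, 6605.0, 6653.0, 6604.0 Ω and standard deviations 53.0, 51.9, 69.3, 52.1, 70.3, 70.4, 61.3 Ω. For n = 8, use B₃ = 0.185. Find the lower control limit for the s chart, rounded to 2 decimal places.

11.32

s̄ = (53.0 + 51.9 + 69.3 + 52.1 + 70.3 + 70.4 + 61.3) / 7 = 61.1857
LCL_s = B₃·s̄ = 0.185 × 61.1857 = 11.3194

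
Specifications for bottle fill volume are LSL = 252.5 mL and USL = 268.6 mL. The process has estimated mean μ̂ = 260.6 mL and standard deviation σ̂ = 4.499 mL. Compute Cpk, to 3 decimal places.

Cpu = (USL − μ̂) / (3σ̂) = (268.6 − 260.6) / (3 × 4.499) = 0.5927; Cpl = (μ̂ − LSL) / (3σ̂) = (260.6 − 252.5) / (3 × 4.499) = 0.6001; Cpk = min(Cpu, Cpl) = 0.5927

0.593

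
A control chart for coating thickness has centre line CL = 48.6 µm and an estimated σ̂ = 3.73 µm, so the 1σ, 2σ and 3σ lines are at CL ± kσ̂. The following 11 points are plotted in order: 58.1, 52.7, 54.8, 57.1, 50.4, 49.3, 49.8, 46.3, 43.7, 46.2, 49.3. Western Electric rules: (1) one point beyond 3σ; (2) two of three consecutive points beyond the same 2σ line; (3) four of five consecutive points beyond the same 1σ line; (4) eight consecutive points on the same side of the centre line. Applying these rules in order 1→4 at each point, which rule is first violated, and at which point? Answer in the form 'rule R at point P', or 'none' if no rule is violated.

rule 3 at point 4

Zone of each point (C = within 1σ̂, B = 1σ̂–2σ̂, A = 2σ̂–3σ̂, * = beyond 3σ̂; sign = side of CL): 1:+A, 2:+B, 3:+B, 4:+A, 5:+C, 6:+C, 7:+C, 8:-C, 9:-B, 10:-C, 11:+C
Rule 3 (four of five consecutive points beyond the same 1σ limit) is satisfied at point 4.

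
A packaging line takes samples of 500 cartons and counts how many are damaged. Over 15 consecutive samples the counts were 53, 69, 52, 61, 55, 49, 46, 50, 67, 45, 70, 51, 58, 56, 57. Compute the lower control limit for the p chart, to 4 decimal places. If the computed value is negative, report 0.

p̄ = Σdᵢ / (k·n) = 839 / (15 × 500) = 0.11187
LCL = p̄ − 3·√(p̄(1−p̄)/n) = 0.11187 − 3 × 0.01410 = 0.06958

0.0696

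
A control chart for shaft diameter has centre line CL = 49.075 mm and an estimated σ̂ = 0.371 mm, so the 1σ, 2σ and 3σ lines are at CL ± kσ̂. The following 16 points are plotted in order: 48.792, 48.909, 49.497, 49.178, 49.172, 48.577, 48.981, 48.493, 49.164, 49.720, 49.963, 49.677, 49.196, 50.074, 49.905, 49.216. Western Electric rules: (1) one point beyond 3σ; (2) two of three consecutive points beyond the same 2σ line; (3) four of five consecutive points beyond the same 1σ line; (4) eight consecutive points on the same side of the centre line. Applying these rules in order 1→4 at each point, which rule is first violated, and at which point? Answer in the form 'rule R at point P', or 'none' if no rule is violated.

rule 3 at point 14

Zone of each point (C = within 1σ̂, B = 1σ̂–2σ̂, A = 2σ̂–3σ̂, * = beyond 3σ̂; sign = side of CL): 1:-C, 2:-C, 3:+B, 4:+C, 5:+C, 6:-B, 7:-C, 8:-B, 9:+C, 10:+B, 11:+A, 12:+B, 13:+C, 14:+A, 15:+A, 16:+C
Rule 3 (four of five consecutive points beyond the same 1σ limit) is satisfied at point 14.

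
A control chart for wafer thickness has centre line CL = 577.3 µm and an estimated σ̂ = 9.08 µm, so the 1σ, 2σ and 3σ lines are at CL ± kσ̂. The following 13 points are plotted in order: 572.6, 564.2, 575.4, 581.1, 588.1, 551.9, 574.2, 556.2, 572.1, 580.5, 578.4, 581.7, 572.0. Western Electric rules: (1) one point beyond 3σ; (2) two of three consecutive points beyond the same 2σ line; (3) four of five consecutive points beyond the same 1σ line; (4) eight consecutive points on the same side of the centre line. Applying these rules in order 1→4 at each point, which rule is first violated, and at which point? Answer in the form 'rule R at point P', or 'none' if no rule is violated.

Zone of each point (C = within 1σ̂, B = 1σ̂–2σ̂, A = 2σ̂–3σ̂, * = beyond 3σ̂; sign = side of CL): 1:-C, 2:-B, 3:-C, 4:+C, 5:+B, 6:-A, 7:-C, 8:-A, 9:-C, 10:+C, 11:+C, 12:+C, 13:-C
Rule 2 (two of three consecutive points beyond the same 2σ limit) is satisfied at point 8.

rule 2 at point 8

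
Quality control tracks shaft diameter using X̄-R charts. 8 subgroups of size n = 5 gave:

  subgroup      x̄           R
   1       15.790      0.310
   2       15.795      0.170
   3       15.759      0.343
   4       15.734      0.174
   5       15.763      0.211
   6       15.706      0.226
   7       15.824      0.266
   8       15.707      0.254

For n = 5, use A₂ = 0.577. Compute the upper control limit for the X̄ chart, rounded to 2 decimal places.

15.90

X̄̄ = (15.790 + 15.795 + 15.759 + 15.734 + 15.763 + 15.706 + 15.824 + 15.707) / 8 = 126.0780 / 8 = 15.7598
R̄ = (0.310 + 0.170 + 0.343 + 0.174 + 0.211 + 0.226 + 0.266 + 0.254) / 8 = 1.9540 / 8 = 0.2442
UCL = X̄̄ + A₂·R̄ = 15.7598 + 0.577 × 0.2442 = 15.9007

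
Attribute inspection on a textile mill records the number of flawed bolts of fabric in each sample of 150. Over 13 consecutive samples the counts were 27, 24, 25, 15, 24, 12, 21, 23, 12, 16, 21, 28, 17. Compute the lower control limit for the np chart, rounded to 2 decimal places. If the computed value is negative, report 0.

p̄ = Σdᵢ / (k·n) = 265 / (13 × 150) = 0.13590
LCL = np̄ − 3·√(np̄(1−p̄)) = 20.3846 − 3 × 4.1970 = 7.7938

7.79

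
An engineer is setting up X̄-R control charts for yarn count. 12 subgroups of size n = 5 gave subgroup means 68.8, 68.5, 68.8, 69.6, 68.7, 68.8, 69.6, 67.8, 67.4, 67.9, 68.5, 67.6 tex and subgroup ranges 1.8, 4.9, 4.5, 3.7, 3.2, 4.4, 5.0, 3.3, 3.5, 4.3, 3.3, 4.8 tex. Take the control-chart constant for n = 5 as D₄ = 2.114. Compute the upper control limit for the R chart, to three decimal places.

R̄ = (1.8 + 4.9 + 4.5 + 3.7 + 3.2 + 4.4 + 5.0 + 3.3 + 3.5 + 4.3 + 3.3 + 4.8) / 12 = 46.7000 / 12 = 3.8917
UCL_R = D₄·R̄ = 2.114 × 3.8917 = 8.2270

8.227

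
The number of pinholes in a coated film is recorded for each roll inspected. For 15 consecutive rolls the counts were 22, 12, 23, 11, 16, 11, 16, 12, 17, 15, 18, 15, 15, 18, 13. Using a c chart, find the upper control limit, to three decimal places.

27.449

c̄ = (22 + 12 + 23 + 11 + 16 + 11 + 16 + 12 + 17 + 15 + 18 + 15 + 15 + 18 + 13) / 15 = 234 / 15 = 15.6000
UCL = c̄ + 3√c̄ = 15.6000 + 3 × √15.6000 = 15.6000 + 3 × 3.9497 = 27.4491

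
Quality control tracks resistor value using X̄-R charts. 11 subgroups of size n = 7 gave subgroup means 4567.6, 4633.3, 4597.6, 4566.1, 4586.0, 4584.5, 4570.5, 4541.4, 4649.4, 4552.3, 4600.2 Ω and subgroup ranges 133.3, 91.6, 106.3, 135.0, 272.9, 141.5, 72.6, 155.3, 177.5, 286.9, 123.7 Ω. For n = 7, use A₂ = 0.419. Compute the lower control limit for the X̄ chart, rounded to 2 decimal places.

4521.64

X̄̄ = (4567.6 + 4633.3 + 4597.6 + 4566.1 + 4586.0 + 4584.5 + 4570.5 + 4541.4 + 4649.4 + 4552.3 + 4600.2) / 11 = 50448.9000 / 11 = 4586.2636
R̄ = (133.3 + 91.6 + 106.3 + 135.0 + 272.9 + 141.5 + 72.6 + 155.3 + 177.5 + 286.9 + 123.7) / 11 = 1696.6000 / 11 = 154.2364
LCL = X̄̄ − A₂·R̄ = 4586.2636 − 0.419 × 154.2364 = 4521.6386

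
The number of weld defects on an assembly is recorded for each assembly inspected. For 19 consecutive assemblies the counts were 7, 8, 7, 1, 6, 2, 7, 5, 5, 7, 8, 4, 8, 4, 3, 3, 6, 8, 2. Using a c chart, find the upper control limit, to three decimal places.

12.233

c̄ = (7 + 8 + 7 + 1 + 6 + 2 + 7 + 5 + 5 + 7 + 8 + 4 + 8 + 4 + 3 + 3 + 6 + 8 + 2) / 19 = 101 / 19 = 5.3158
UCL = c̄ + 3√c̄ = 5.3158 + 3 × √5.3158 = 5.3158 + 3 × 2.3056 = 12.2326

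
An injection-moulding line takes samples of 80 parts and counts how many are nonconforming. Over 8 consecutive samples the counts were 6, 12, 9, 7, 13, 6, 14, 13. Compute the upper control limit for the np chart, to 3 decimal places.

p̄ = Σdᵢ / (k·n) = 80 / (8 × 80) = 0.12500
UCL = np̄ + 3·√(np̄(1−p̄)) = 10.0000 + 3 × √(10.0000×0.87500) = 10.0000 + 3 × 2.9580 = 18.8741

18.874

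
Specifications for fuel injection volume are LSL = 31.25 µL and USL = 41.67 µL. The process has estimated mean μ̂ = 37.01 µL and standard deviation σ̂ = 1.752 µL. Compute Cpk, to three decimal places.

Cpu = (USL − μ̂) / (3σ̂) = (41.67 − 37.01) / (3 × 1.752) = 0.8866; Cpl = (μ̂ − LSL) / (3σ̂) = (37.01 − 31.25) / (3 × 1.752) = 1.0959; Cpk = min(Cpu, Cpl) = 0.8866

0.887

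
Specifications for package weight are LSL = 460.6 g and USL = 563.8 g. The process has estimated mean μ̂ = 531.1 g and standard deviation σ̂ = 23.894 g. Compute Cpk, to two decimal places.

0.46

Cpu = (USL − μ̂) / (3σ̂) = (563.8 − 531.1) / (3 × 23.894) = 0.4562; Cpl = (μ̂ − LSL) / (3σ̂) = (531.1 − 460.6) / (3 × 23.894) = 0.9835; Cpk = min(Cpu, Cpl) = 0.4562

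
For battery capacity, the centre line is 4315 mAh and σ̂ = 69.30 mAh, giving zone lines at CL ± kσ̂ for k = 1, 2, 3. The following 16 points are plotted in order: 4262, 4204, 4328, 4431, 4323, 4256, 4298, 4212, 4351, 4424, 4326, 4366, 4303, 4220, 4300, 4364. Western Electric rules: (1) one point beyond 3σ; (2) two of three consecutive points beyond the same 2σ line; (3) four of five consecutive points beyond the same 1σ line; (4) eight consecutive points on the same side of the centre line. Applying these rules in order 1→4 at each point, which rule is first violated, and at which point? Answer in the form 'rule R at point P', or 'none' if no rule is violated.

Zone of each point (C = within 1σ̂, B = 1σ̂–2σ̂, A = 2σ̂–3σ̂, * = beyond 3σ̂; sign = side of CL): 1:-C, 2:-B, 3:+C, 4:+B, 5:+C, 6:-C, 7:-C, 8:-B, 9:+C, 10:+B, 11:+C, 12:+C, 13:-C, 14:-B, 15:-C, 16:+C
No rule fires across all 16 points.

none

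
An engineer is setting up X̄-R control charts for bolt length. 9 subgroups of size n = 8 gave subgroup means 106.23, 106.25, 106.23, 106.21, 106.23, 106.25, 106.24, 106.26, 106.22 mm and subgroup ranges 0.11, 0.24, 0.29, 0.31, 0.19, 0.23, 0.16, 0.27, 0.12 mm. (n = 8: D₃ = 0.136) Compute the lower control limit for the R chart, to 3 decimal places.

R̄ = (0.11 + 0.24 + 0.29 + 0.31 + 0.19 + 0.23 + 0.16 + 0.27 + 0.12) / 9 = 1.9200 / 9 = 0.2133
LCL_R = D₃·R̄ = 0.136 × 0.2133 = 0.0290

0.029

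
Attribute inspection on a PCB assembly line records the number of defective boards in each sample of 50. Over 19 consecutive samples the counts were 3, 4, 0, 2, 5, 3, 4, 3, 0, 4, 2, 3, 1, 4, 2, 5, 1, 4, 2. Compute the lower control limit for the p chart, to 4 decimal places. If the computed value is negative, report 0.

p̄ = Σdᵢ / (k·n) = 52 / (19 × 50) = 0.05474
LCL = p̄ − 3·√(p̄(1−p̄)/n) = 0.05474 − 3 × 0.03217 = -0.04177 → 0 (negative, so LCL = 0)

0.0000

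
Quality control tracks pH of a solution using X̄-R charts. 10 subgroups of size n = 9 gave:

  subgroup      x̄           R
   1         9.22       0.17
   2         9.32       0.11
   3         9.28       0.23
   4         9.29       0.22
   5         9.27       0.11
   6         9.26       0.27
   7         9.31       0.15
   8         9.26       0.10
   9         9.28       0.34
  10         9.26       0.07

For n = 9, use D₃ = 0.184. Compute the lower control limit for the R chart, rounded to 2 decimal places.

0.03

R̄ = (0.17 + 0.11 + 0.23 + 0.22 + 0.11 + 0.27 + 0.15 + 0.10 + 0.34 + 0.07) / 10 = 1.7700 / 10 = 0.1770
LCL_R = D₃·R̄ = 0.184 × 0.1770 = 0.0326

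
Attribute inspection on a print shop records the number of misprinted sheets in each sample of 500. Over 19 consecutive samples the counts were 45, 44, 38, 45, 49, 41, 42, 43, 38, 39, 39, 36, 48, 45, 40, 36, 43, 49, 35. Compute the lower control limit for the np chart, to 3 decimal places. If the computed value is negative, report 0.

p̄ = Σdᵢ / (k·n) = 795 / (19 × 500) = 0.08368
LCL = np̄ − 3·√(np̄(1−p̄)) = 41.8421 − 3 × 6.1920 = 23.2662

23.266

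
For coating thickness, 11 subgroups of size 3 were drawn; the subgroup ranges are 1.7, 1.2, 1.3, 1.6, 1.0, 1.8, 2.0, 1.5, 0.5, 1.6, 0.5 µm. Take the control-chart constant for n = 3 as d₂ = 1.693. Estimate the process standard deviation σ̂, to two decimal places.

R̄ = (1.7 + 1.2 + 1.3 + 1.6 + 1.0 + 1.8 + 2.0 + 1.5 + 0.5 + 1.6 + 0.5) / 11 = 1.3364
σ̂ = R̄ / d₂ = 1.3364 / 1.693 = 0.7893

0.79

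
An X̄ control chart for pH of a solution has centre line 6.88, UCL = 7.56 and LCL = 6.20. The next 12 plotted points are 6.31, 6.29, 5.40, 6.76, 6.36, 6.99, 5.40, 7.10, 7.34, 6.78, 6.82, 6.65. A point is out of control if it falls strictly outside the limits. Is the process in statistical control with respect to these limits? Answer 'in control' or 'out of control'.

out of control

Compare each point to [6.20, 7.56]: sample 3 = 5.40 < LCL; sample 7 = 5.40 < LCL.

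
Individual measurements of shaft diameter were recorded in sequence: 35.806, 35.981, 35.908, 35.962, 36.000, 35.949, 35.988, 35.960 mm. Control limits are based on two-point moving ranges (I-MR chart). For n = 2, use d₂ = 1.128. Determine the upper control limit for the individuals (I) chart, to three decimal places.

X̄ = (35.806 + 35.981 + 35.908 + 35.962 + 36.000 + 35.949 + 35.988 + 35.960) / 8 = 35.9442
Moving ranges: 0.175, 0.073, 0.054, 0.038, 0.051, 0.039, 0.028; M̄R̄ = 0.4580 / 7 = 0.0654
UCL = X̄ + 3·M̄R̄/d₂ = 35.9442 + 3 × 0.0654 / 1.128 = 36.1183

36.118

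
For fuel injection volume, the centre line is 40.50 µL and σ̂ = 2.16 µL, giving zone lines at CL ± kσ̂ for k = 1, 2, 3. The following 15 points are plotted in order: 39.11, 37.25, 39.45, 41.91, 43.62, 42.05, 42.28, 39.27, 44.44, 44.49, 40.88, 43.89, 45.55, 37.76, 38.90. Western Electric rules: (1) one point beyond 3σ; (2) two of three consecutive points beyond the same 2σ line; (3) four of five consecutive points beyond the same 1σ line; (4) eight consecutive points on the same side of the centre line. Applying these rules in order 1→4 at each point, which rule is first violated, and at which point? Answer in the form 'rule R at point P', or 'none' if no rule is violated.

Zone of each point (C = within 1σ̂, B = 1σ̂–2σ̂, A = 2σ̂–3σ̂, * = beyond 3σ̂; sign = side of CL): 1:-C, 2:-B, 3:-C, 4:+C, 5:+B, 6:+C, 7:+C, 8:-C, 9:+B, 10:+B, 11:+C, 12:+B, 13:+A, 14:-B, 15:-C
Rule 3 (four of five consecutive points beyond the same 1σ limit) is satisfied at point 13.

rule 3 at point 13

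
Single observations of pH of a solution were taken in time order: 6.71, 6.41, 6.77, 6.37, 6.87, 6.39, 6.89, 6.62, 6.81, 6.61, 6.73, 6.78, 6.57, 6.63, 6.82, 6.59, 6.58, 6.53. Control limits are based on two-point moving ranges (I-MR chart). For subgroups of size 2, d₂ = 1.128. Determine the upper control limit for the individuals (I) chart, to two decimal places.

X̄ = (6.71 + 6.41 + 6.77 + 6.37 + 6.87 + 6.39 + 6.89 + 6.62 + 6.81 + 6.61 + 6.73 + 6.78 + 6.57 + 6.63 + 6.82 + 6.59 + 6.58 + 6.53) / 18 = 6.6489
Moving ranges: 0.30, 0.36, 0.40, 0.50, 0.48, 0.50, 0.27, 0.19, 0.20, 0.12, 0.05, 0.21, 0.06, 0.19, 0.23, 0.01, 0.05; M̄R̄ = 4.1200 / 17 = 0.2424
UCL = X̄ + 3·M̄R̄/d₂ = 6.6489 + 3 × 0.2424 / 1.128 = 7.2934

7.29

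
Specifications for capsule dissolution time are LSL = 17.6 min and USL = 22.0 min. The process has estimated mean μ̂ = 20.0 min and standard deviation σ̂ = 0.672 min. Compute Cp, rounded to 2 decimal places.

Cp = (USL − LSL) / (6σ̂) = (22.0 − 17.6) / (6 × 0.672) = 4.4000 / 4.0320 = 1.0913

1.09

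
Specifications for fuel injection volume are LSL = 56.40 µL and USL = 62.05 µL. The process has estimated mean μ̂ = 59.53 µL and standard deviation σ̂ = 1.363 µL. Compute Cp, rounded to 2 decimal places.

Cp = (USL − LSL) / (6σ̂) = (62.05 − 56.40) / (6 × 1.363) = 5.6500 / 8.1780 = 0.6909

0.69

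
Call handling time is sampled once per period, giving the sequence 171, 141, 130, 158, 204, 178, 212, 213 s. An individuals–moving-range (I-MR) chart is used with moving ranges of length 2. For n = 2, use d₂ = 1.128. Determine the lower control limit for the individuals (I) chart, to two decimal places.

109.01

X̄ = (171 + 141 + 130 + 158 + 204 + 178 + 212 + 213) / 8 = 175.8750
Moving ranges: 30, 11, 28, 46, 26, 34, 1; M̄R̄ = 176.0000 / 7 = 25.1429
LCL = X̄ − 3·M̄R̄/d₂ = 175.8750 − 3 × 25.1429 / 1.128 = 109.0057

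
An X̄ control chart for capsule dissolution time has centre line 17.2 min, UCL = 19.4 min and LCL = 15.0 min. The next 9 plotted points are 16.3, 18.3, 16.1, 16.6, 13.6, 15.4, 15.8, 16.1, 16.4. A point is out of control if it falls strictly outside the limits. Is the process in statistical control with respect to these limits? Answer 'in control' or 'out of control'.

out of control

Compare each point to [15.0, 19.4]: sample 5 = 13.6 < LCL.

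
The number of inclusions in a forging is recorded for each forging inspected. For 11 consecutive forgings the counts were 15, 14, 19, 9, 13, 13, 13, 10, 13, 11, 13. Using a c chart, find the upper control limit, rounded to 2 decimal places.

23.82

c̄ = (15 + 14 + 19 + 9 + 13 + 13 + 13 + 10 + 13 + 11 + 13) / 11 = 143 / 11 = 13.0000
UCL = c̄ + 3√c̄ = 13.0000 + 3 × √13.0000 = 13.0000 + 3 × 3.6056 = 23.8167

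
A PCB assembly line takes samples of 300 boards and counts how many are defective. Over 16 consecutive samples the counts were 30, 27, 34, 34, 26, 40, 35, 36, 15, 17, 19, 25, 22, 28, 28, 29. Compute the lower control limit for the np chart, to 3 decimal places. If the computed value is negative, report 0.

p̄ = Σdᵢ / (k·n) = 445 / (16 × 300) = 0.09271
LCL = np̄ − 3·√(np̄(1−p̄)) = 27.8125 − 3 × 5.0234 = 12.7424

12.742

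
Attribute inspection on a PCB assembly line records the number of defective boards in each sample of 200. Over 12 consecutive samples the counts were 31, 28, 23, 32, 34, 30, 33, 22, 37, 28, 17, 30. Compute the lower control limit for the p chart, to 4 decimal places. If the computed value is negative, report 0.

0.0693

p̄ = Σdᵢ / (k·n) = 345 / (12 × 200) = 0.14375
LCL = p̄ − 3·√(p̄(1−p̄)/n) = 0.14375 − 3 × 0.02481 = 0.06933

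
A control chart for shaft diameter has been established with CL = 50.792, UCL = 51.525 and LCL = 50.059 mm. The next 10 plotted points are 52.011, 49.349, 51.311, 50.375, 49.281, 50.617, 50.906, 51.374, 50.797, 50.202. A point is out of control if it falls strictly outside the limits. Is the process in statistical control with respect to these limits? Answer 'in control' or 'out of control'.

Compare each point to [50.059, 51.525]: sample 1 = 52.011 > UCL; sample 2 = 49.349 < LCL; sample 5 = 49.281 < LCL.

out of control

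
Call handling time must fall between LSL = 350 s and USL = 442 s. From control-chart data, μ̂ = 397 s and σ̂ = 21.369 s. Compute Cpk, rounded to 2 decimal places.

0.70

Cpu = (USL − μ̂) / (3σ̂) = (442 − 397) / (3 × 21.369) = 0.7020; Cpl = (μ̂ − LSL) / (3σ̂) = (397 − 350) / (3 × 21.369) = 0.7331; Cpk = min(Cpu, Cpl) = 0.7020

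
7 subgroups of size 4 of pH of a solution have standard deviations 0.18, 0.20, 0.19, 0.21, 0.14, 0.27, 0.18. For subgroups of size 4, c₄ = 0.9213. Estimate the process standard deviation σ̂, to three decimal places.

0.212

s̄ = (0.18 + 0.20 + 0.19 + 0.21 + 0.14 + 0.27 + 0.18) / 7 = 0.1957
σ̂ = s̄ / c₄ = 0.1957 / 0.9213 = 0.2124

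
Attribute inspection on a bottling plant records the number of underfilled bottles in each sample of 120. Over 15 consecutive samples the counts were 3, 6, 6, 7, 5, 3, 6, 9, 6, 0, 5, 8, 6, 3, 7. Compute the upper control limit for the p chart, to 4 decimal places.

0.1009

p̄ = Σdᵢ / (k·n) = 80 / (15 × 120) = 0.04444
UCL = p̄ + 3·√(p̄(1−p̄)/n) = 0.04444 + 3 × √(0.04444×0.95556/120) = 0.04444 + 3 × 0.01881 = 0.10088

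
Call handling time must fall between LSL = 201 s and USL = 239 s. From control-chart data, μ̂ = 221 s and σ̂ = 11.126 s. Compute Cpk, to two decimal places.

0.54

Cpu = (USL − μ̂) / (3σ̂) = (239 − 221) / (3 × 11.126) = 0.5393; Cpl = (μ̂ − LSL) / (3σ̂) = (221 − 201) / (3 × 11.126) = 0.5992; Cpk = min(Cpu, Cpl) = 0.5393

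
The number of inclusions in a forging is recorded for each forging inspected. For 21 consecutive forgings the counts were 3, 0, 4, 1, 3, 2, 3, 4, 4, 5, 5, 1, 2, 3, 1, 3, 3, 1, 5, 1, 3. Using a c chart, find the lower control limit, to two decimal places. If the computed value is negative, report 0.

c̄ = (3 + 0 + 4 + 1 + 3 + 2 + 3 + 4 + 4 + 5 + 5 + 1 + 2 + 3 + 1 + 3 + 3 + 1 + 5 + 1 + 3) / 21 = 57 / 21 = 2.7143
LCL = c̄ − 3√c̄ = 2.7143 − 3 × 1.6475 = -2.2282 → 0 (cannot be negative)

0.00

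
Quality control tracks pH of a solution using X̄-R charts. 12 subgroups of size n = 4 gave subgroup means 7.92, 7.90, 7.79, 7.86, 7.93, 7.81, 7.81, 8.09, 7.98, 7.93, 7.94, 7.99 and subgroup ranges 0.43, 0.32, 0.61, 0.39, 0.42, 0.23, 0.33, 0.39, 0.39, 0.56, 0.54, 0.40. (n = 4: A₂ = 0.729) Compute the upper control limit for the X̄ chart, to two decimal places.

8.22

X̄̄ = (7.92 + 7.90 + 7.79 + 7.86 + 7.93 + 7.81 + 7.81 + 8.09 + 7.98 + 7.93 + 7.94 + 7.99) / 12 = 94.9500 / 12 = 7.9125
R̄ = (0.43 + 0.32 + 0.61 + 0.39 + 0.42 + 0.23 + 0.33 + 0.39 + 0.39 + 0.56 + 0.54 + 0.40) / 12 = 5.0100 / 12 = 0.4175
UCL = X̄̄ + A₂·R̄ = 7.9125 + 0.729 × 0.4175 = 8.2169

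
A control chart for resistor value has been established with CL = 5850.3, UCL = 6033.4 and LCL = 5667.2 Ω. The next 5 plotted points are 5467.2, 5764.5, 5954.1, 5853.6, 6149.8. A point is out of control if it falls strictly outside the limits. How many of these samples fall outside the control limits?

2

Compare each point to [5667.2, 6033.4]: sample 1 = 5467.2 < LCL; sample 5 = 6149.8 > UCL.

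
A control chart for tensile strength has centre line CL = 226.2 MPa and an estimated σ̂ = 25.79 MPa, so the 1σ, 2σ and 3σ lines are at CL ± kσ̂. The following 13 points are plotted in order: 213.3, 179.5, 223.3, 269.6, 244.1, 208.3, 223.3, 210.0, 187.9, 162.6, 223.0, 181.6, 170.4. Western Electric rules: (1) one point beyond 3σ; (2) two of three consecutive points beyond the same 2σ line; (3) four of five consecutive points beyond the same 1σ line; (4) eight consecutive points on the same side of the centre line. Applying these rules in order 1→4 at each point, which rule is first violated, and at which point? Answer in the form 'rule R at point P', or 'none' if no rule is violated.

rule 3 at point 13

Zone of each point (C = within 1σ̂, B = 1σ̂–2σ̂, A = 2σ̂–3σ̂, * = beyond 3σ̂; sign = side of CL): 1:-C, 2:-B, 3:-C, 4:+B, 5:+C, 6:-C, 7:-C, 8:-C, 9:-B, 10:-A, 11:-C, 12:-B, 13:-A
Rule 3 (four of five consecutive points beyond the same 1σ limit) is satisfied at point 13.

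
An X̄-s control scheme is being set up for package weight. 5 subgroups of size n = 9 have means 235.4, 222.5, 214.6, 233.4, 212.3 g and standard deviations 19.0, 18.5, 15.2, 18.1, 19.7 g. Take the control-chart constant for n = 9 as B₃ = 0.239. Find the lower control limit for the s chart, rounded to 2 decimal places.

s̄ = (19.0 + 18.5 + 15.2 + 18.1 + 19.7) / 5 = 18.1000
LCL_s = B₃·s̄ = 0.239 × 18.1000 = 4.3259

4.33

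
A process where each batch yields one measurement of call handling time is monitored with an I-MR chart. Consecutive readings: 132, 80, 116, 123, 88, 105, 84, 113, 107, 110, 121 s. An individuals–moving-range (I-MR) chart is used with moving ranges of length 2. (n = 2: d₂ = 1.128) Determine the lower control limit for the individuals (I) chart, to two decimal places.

49.47

X̄ = (132 + 80 + 116 + 123 + 88 + 105 + 84 + 113 + 107 + 110 + 121) / 11 = 107.1818
Moving ranges: 52, 36, 7, 35, 17, 21, 29, 6, 3, 11; M̄R̄ = 217.0000 / 10 = 21.7000
LCL = X̄ − 3·M̄R̄/d₂ = 107.1818 − 3 × 21.7000 / 1.128 = 49.4691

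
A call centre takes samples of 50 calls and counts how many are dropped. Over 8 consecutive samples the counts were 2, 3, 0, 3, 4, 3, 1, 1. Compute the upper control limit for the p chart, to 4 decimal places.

0.1281

p̄ = Σdᵢ / (k·n) = 17 / (8 × 50) = 0.04250
UCL = p̄ + 3·√(p̄(1−p̄)/n) = 0.04250 + 3 × √(0.04250×0.95750/50) = 0.04250 + 3 × 0.02853 = 0.12809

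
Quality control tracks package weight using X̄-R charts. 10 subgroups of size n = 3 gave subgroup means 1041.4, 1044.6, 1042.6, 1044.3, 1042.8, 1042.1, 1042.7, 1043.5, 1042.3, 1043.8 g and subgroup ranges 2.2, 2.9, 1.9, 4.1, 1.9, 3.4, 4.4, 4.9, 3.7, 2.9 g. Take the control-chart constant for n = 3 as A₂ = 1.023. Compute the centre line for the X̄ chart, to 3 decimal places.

1043.010

X̄̄ = (1041.4 + 1044.6 + 1042.6 + 1044.3 + 1042.8 + 1042.1 + 1042.7 + 1043.5 + 1042.3 + 1043.8) / 10 = 10430.1000 / 10 = 1043.0100
CL = X̄̄ = 1043.0100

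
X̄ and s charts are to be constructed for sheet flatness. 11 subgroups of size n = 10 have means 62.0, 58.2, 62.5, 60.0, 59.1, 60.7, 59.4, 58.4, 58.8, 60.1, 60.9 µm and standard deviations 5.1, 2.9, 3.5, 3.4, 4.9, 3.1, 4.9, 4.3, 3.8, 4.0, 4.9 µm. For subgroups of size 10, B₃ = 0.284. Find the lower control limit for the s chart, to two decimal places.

s̄ = (5.1 + 2.9 + 3.5 + 3.4 + 4.9 + 3.1 + 4.9 + 4.3 + 3.8 + 4.0 + 4.9) / 11 = 4.0727
LCL_s = B₃·s̄ = 0.284 × 4.0727 = 1.1567

1.16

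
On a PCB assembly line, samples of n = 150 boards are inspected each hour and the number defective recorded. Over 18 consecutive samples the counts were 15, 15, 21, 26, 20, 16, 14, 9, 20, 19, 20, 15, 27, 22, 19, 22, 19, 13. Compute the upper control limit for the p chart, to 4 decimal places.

p̄ = Σdᵢ / (k·n) = 332 / (18 × 150) = 0.12296
UCL = p̄ + 3·√(p̄(1−p̄)/n) = 0.12296 + 3 × √(0.12296×0.87704/150) = 0.12296 + 3 × 0.02681 = 0.20340

0.2034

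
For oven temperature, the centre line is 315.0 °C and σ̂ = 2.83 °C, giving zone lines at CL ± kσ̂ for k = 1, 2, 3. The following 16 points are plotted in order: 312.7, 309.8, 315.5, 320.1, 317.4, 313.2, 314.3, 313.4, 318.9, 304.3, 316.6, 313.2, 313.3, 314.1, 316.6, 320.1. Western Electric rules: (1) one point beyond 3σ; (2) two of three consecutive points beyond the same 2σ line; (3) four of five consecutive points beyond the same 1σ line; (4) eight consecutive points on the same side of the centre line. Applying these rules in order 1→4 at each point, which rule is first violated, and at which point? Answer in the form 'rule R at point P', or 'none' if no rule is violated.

Zone of each point (C = within 1σ̂, B = 1σ̂–2σ̂, A = 2σ̂–3σ̂, * = beyond 3σ̂; sign = side of CL): 1:-C, 2:-B, 3:+C, 4:+B, 5:+C, 6:-C, 7:-C, 8:-C, 9:+B, 10:-*, 11:+C, 12:-C, 13:-C, 14:-C, 15:+C, 16:+B
Rule 1 (one point beyond the 3σ limits) is satisfied at point 10.

rule 1 at point 10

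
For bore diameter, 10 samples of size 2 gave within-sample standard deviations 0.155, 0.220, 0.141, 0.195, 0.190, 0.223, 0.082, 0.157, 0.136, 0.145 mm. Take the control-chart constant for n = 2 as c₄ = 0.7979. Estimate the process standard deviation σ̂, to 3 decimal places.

0.206

s̄ = (0.155 + 0.220 + 0.141 + 0.195 + 0.190 + 0.223 + 0.082 + 0.157 + 0.136 + 0.145) / 10 = 0.1644
σ̂ = s̄ / c₄ = 0.1644 / 0.7979 = 0.2060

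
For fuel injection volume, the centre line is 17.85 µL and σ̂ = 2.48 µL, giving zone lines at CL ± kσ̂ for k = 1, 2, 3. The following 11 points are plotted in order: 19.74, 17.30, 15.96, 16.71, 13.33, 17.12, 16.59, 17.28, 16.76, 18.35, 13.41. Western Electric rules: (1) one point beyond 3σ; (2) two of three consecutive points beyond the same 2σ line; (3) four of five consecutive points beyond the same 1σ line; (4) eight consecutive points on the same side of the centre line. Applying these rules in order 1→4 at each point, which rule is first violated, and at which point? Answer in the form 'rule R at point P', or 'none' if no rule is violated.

rule 4 at point 9

Zone of each point (C = within 1σ̂, B = 1σ̂–2σ̂, A = 2σ̂–3σ̂, * = beyond 3σ̂; sign = side of CL): 1:+C, 2:-C, 3:-C, 4:-C, 5:-B, 6:-C, 7:-C, 8:-C, 9:-C, 10:+C, 11:-B
Rule 4 (eight consecutive points on the same side of the centre line) is satisfied at point 9.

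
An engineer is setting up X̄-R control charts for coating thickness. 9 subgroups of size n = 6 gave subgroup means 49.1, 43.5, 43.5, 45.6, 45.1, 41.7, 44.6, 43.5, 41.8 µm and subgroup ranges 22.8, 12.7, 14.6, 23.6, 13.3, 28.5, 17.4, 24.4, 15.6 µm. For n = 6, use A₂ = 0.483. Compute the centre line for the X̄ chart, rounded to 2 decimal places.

44.27

X̄̄ = (49.1 + 43.5 + 43.5 + 45.6 + 45.1 + 41.7 + 44.6 + 43.5 + 41.8) / 9 = 398.4000 / 9 = 44.2667
CL = X̄̄ = 44.2667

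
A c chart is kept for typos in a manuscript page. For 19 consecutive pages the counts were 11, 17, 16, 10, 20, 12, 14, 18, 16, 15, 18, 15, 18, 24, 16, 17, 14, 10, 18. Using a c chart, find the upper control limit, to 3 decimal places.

c̄ = (11 + 17 + 16 + 10 + 20 + 12 + 14 + 18 + 16 + 15 + 18 + 15 + 18 + 24 + 16 + 17 + 14 + 10 + 18) / 19 = 299 / 19 = 15.7368
UCL = c̄ + 3√c̄ = 15.7368 + 3 × √15.7368 = 15.7368 + 3 × 3.9670 = 27.6377

27.638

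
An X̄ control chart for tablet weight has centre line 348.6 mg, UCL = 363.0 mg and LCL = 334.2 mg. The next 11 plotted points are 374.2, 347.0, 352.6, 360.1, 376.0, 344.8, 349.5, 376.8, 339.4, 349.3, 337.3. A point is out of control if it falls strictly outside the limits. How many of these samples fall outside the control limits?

Compare each point to [334.2, 363.0]: sample 1 = 374.2 > UCL; sample 5 = 376.0 > UCL; sample 8 = 376.8 > UCL.

3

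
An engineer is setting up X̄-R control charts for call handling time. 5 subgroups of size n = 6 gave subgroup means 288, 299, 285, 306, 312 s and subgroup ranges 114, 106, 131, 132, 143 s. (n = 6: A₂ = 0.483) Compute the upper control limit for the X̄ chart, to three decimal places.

X̄̄ = (288 + 299 + 285 + 306 + 312) / 5 = 1490.0000 / 5 = 298.0000
R̄ = (114 + 106 + 131 + 132 + 143) / 5 = 626.0000 / 5 = 125.2000
UCL = X̄̄ + A₂·R̄ = 298.0000 + 0.483 × 125.2000 = 358.4716

358.472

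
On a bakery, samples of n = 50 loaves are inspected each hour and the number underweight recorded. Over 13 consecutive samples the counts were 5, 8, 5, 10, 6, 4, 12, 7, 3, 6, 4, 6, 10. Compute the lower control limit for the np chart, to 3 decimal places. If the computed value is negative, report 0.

p̄ = Σdᵢ / (k·n) = 86 / (13 × 50) = 0.13231
LCL = np̄ − 3·√(np̄(1−p̄)) = 6.6154 − 3 × 2.3959 = -0.5722 → 0 (negative, so LCL = 0)

0.000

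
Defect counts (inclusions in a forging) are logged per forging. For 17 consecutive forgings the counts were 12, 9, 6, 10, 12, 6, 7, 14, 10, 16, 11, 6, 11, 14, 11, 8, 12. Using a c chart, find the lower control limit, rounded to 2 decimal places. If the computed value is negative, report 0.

0.67

c̄ = (12 + 9 + 6 + 10 + 12 + 6 + 7 + 14 + 10 + 16 + 11 + 6 + 11 + 14 + 11 + 8 + 12) / 17 = 175 / 17 = 10.2941
LCL = c̄ − 3√c̄ = 10.2941 − 3 × 3.2084 = 0.6688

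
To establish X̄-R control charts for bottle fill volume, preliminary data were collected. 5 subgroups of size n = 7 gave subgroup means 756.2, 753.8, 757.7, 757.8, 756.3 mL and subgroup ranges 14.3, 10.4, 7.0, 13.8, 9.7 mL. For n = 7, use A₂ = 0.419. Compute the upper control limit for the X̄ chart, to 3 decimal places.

X̄̄ = (756.2 + 753.8 + 757.7 + 757.8 + 756.3) / 5 = 3781.8000 / 5 = 756.3600
R̄ = (14.3 + 10.4 + 7.0 + 13.8 + 9.7) / 5 = 55.2000 / 5 = 11.0400
UCL = X̄̄ + A₂·R̄ = 756.3600 + 0.419 × 11.0400 = 760.9858

760.986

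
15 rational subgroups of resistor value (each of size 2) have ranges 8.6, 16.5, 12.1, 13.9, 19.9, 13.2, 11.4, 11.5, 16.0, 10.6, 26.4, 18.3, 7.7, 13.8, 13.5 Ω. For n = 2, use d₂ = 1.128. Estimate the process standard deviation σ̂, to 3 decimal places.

12.612

R̄ = (8.6 + 16.5 + 12.1 + 13.9 + 19.9 + 13.2 + 11.4 + 11.5 + 16.0 + 10.6 + 26.4 + 18.3 + 7.7 + 13.8 + 13.5) / 15 = 14.2267
σ̂ = R̄ / d₂ = 14.2267 / 1.128 = 12.6123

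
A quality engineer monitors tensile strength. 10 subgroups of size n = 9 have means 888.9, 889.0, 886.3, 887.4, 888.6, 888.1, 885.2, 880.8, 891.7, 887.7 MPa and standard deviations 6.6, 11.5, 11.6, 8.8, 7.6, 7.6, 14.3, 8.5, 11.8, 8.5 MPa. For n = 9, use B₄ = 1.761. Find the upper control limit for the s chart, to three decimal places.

17.046

s̄ = (6.6 + 11.5 + 11.6 + 8.8 + 7.6 + 7.6 + 14.3 + 8.5 + 11.8 + 8.5) / 10 = 9.6800
UCL_s = B₄·s̄ = 1.761 × 9.6800 = 17.0465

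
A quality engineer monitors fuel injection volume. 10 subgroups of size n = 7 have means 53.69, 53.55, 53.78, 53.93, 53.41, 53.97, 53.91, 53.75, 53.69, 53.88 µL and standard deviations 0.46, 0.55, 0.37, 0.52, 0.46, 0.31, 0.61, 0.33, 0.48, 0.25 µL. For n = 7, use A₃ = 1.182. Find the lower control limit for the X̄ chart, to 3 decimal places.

53.243

X̄̄ = (53.69 + 53.55 + 53.78 + 53.93 + 53.41 + 53.97 + 53.91 + 53.75 + 53.69 + 53.88) / 10 = 53.7560
s̄ = (0.46 + 0.55 + 0.37 + 0.52 + 0.46 + 0.31 + 0.61 + 0.33 + 0.48 + 0.25) / 10 = 0.4340
LCL = X̄̄ − A₃·s̄ = 53.7560 − 1.182 × 0.4340 = 53.2430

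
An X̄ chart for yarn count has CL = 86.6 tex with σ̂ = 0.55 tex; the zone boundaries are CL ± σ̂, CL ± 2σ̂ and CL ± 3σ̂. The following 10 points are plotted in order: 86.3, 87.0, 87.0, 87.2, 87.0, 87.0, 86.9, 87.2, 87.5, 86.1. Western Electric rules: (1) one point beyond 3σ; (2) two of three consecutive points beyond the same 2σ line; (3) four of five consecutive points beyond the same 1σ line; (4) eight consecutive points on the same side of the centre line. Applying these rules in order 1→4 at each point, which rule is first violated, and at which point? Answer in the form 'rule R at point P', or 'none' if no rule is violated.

rule 4 at point 9

Zone of each point (C = within 1σ̂, B = 1σ̂–2σ̂, A = 2σ̂–3σ̂, * = beyond 3σ̂; sign = side of CL): 1:-C, 2:+C, 3:+C, 4:+B, 5:+C, 6:+C, 7:+C, 8:+B, 9:+B, 10:-C
Rule 4 (eight consecutive points on the same side of the centre line) is satisfied at point 9.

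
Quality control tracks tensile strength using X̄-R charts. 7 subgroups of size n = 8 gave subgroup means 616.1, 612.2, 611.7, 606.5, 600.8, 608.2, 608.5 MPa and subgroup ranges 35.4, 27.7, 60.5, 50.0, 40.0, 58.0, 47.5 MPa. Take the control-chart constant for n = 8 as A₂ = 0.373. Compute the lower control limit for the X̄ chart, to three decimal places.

592.139

X̄̄ = (616.1 + 612.2 + 611.7 + 606.5 + 600.8 + 608.2 + 608.5) / 7 = 4264.0000 / 7 = 609.1429
R̄ = (35.4 + 27.7 + 60.5 + 50.0 + 40.0 + 58.0 + 47.5) / 7 = 319.1000 / 7 = 45.5857
LCL = X̄̄ − A₂·R̄ = 609.1429 − 0.373 × 45.5857 = 592.1394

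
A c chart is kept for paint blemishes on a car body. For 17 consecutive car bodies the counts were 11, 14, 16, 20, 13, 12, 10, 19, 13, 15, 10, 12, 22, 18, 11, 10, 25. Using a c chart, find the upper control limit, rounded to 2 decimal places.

c̄ = (11 + 14 + 16 + 20 + 13 + 12 + 10 + 19 + 13 + 15 + 10 + 12 + 22 + 18 + 11 + 10 + 25) / 17 = 251 / 17 = 14.7647
UCL = c̄ + 3√c̄ = 14.7647 + 3 × √14.7647 = 14.7647 + 3 × 3.8425 = 26.2922

26.29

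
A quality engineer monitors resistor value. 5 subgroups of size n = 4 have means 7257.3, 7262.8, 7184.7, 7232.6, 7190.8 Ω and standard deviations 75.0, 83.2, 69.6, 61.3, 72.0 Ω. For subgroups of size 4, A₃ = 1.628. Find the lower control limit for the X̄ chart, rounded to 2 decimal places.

7108.07

X̄̄ = (7257.3 + 7262.8 + 7184.7 + 7232.6 + 7190.8) / 5 = 7225.6400
s̄ = (75.0 + 83.2 + 69.6 + 61.3 + 72.0) / 5 = 72.2200
LCL = X̄̄ − A₃·s̄ = 7225.6400 − 1.628 × 72.2200 = 7108.0658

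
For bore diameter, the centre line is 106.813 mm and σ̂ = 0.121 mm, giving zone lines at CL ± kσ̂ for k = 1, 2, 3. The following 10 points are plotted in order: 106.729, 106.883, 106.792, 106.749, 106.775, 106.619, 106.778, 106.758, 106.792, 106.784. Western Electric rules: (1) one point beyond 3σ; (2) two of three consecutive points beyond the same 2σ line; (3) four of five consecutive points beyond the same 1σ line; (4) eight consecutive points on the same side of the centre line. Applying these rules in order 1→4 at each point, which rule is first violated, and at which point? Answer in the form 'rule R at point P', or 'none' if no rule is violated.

rule 4 at point 10

Zone of each point (C = within 1σ̂, B = 1σ̂–2σ̂, A = 2σ̂–3σ̂, * = beyond 3σ̂; sign = side of CL): 1:-C, 2:+C, 3:-C, 4:-C, 5:-C, 6:-B, 7:-C, 8:-C, 9:-C, 10:-C
Rule 4 (eight consecutive points on the same side of the centre line) is satisfied at point 10.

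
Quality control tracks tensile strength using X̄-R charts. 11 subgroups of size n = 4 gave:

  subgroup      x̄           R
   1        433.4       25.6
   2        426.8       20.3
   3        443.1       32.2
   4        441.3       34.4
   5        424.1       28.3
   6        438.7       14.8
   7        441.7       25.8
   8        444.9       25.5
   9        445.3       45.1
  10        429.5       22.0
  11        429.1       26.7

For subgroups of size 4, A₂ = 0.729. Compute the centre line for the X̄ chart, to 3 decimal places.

436.173

X̄̄ = (433.4 + 426.8 + 443.1 + 441.3 + 424.1 + 438.7 + 441.7 + 444.9 + 445.3 + 429.5 + 429.1) / 11 = 4797.9000 / 11 = 436.1727
CL = X̄̄ = 436.1727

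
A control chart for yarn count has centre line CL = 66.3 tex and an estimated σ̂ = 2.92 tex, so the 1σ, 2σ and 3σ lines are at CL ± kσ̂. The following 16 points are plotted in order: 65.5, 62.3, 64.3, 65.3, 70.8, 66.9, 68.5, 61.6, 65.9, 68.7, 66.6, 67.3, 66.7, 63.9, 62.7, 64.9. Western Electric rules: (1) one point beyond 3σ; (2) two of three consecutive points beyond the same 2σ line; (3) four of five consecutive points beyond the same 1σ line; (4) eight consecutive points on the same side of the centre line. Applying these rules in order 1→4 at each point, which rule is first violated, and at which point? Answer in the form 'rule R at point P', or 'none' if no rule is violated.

Zone of each point (C = within 1σ̂, B = 1σ̂–2σ̂, A = 2σ̂–3σ̂, * = beyond 3σ̂; sign = side of CL): 1:-C, 2:-B, 3:-C, 4:-C, 5:+B, 6:+C, 7:+C, 8:-B, 9:-C, 10:+C, 11:+C, 12:+C, 13:+C, 14:-C, 15:-B, 16:-C
No rule fires across all 16 points.

none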